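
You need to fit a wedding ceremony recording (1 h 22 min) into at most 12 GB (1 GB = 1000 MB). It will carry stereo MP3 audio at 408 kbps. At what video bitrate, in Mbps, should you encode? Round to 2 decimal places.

Budget: 12 GB = 96000.0 Mb.
1 h 22 min = 82 min = 4920 s
Total bitrate budget: 96000.0 Mb / 4920 s = 19.512 Mbps.
Audio: 408 kbps = 0.408 Mbps.
Video: 19.512 − 0.408 = 19.104 Mbps.

19.10 Mbps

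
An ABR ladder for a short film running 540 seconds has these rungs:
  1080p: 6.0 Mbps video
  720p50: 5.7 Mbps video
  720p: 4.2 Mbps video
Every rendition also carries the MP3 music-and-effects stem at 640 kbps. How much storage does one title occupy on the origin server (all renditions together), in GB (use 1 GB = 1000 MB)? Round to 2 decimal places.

Audio: 640 kbps = 0.640 Mbps.
Sum of rendition bitrates: (6.0+0.640) + (5.7+0.640) + (4.2+0.640) = 17.820 Mbps.
× 540 s = 9,623 Mb = 1,203 MB = 1.203 GB.

1.20 GB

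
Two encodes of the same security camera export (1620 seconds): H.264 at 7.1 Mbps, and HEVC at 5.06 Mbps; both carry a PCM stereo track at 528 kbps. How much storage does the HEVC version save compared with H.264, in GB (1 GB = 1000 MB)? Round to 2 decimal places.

Audio: 528 kbps = 0.528 Mbps.
H.264: 7.628 Mbps × 1620 s = 12357.4 Mb = 1.545 GB.
HEVC: 5.588 Mbps × 1620 s = 9052.6 Mb = 1.132 GB.
Saving: 1.545 − 1.132 = 0.413 GB.

0.41 GB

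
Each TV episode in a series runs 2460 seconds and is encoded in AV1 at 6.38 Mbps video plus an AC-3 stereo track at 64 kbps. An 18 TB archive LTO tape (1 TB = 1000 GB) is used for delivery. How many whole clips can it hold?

9083

Audio: 64 kbps = 0.064 Mbps.
Total bitrate: 6.444 Mbps.
Per item: 6.444 Mbps × 2460 s = 15,852 Mb = 1,982 MB.
Capacity: 18 TB = 144,000,000 Mb; 9083.89 items → 9083 complete.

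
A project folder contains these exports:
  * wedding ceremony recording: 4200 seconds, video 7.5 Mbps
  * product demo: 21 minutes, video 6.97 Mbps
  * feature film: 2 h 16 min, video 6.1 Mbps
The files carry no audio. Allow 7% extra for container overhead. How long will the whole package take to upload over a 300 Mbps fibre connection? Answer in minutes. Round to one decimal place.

5.4 minutes

wedding ceremony recording: 7.500 Mbps × 4200 s × 1.07 = 33705.0 Mb
product demo: 6.970 Mbps × 1260 s × 1.07 = 9397.0 Mb
feature film: 6.100 Mbps × 8160 s × 1.07 = 53260.3 Mb
Total: 96362.3 Mb = 12045.3 MB.
At 300 Mbps: 96362.3 / 300 = 321 s ≈ 5.35 minutes.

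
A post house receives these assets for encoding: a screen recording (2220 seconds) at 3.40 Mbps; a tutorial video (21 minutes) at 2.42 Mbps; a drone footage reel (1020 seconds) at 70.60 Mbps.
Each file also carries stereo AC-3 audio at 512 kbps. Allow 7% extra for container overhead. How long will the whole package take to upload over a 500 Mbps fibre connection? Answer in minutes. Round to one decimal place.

3.0 minutes

Audio: 512 kbps = 0.512 Mbps.
screen recording: 3.912 Mbps × 2220 s × 1.07 = 9292.6 Mb
tutorial video: 2.932 Mbps × 1260 s × 1.07 = 3952.9 Mb
drone footage reel: 71.112 Mbps × 1020 s × 1.07 = 77611.6 Mb
Total: 90857.1 Mb = 11357.1 MB.
At 500 Mbps: 90857.1 / 500 = 182 s ≈ 3.03 minutes.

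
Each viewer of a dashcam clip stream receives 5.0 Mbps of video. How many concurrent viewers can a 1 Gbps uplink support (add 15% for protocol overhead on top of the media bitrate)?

On the wire with 15% overhead: 5.750 Mbps.
1 Gbps = 1,000 Mbps; 1,000 / 5.750 = 173.91 → 173 viewers.

173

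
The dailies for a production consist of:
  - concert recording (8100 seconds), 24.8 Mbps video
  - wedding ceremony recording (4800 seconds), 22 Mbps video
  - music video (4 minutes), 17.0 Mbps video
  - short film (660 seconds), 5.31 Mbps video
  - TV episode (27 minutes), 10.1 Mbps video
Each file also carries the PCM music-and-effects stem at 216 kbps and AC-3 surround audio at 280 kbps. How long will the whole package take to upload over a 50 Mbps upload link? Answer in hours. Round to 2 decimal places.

1.88 hours

Audio total: 216 + 280 = 496 kbps = 0.496 Mbps.
concert recording: 25.296 Mbps × 8100 s = 204897.6 Mb
wedding ceremony recording: 22.496 Mbps × 4800 s = 107980.8 Mb
music video: 17.496 Mbps × 240 s = 4199.0 Mb
short film: 5.806 Mbps × 660 s = 3832.0 Mb
TV episode: 10.596 Mbps × 1620 s = 17165.5 Mb
Total: 338074.9 Mb = 42259.4 MB.
At 50 Mbps: 338074.9 / 50 = 6761 s ≈ 1.88 hours.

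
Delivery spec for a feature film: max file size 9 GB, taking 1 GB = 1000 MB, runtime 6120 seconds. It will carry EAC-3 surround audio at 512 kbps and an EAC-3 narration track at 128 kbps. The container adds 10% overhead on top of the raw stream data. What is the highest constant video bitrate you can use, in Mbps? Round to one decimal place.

10.1 Mbps

Budget: 9 GB = 72000.0 Mb.
Stream payload after overhead: 72000.0 / 1.10 = 65454.5 Mb.
Total bitrate budget: 65454.5 Mb / 6120 s = 10.695 Mbps.
Audio total: 512 + 128 = 640 kbps = 0.640 Mbps.
Video: 10.695 − 0.640 = 10.055 Mbps.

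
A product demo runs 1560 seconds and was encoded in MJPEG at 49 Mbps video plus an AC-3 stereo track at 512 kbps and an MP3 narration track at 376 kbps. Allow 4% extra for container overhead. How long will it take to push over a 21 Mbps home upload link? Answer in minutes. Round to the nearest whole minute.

Audio total: 512 + 376 = 888 kbps = 0.888 Mbps.
Total bitrate: 49.888 Mbps.
File: 49.888 Mbps × 1560 s = 77825.3 Mb.
With 4% container overhead: ×1.04. → 80938.3 Mb.
At 21 Mbps: 80938.3 / 21 = 3854.2 s ≈ 64.2 minutes.

64 minutes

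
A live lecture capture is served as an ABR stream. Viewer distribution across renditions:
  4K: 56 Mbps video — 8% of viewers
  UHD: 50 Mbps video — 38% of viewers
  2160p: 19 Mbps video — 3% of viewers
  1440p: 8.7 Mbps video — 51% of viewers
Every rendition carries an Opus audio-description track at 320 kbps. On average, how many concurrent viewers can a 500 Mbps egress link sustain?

17

Audio: 320 kbps = 0.320 Mbps.
Average per-viewer bitrate: 0.08×56.320 + 0.38×50.320 + 0.03×19.320 + 0.51×9.020 = 28.807 Mbps.
500 Mbps = 500.0 Mbps; 500.0 / 28.807 = 17.36 → 17.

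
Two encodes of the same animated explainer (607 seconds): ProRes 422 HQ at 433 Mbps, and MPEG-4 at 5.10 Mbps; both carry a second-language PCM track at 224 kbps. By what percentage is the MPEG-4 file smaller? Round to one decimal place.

98.8%

Audio: 224 kbps = 0.224 Mbps.
ProRes 422 HQ: 433.224 Mbps × 607 s = 262967.0 Mb = 32.871 GB.
MPEG-4: 5.324 Mbps × 607 s = 3231.7 Mb = 0.404 GB.
Reduction: (1 − 0.404/32.871) × 100 = 98.77%.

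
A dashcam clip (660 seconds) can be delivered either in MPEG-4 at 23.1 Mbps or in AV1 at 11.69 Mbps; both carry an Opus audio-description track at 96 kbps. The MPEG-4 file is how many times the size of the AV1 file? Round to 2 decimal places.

Audio: 96 kbps = 0.096 Mbps.
MPEG-4: 23.196 Mbps × 660 s = 15309.4 Mb = 1.914 GB.
AV1: 11.786 Mbps × 660 s = 7778.8 Mb = 0.972 GB.
Ratio: 1.914 / 0.972 = 1.968.

1.97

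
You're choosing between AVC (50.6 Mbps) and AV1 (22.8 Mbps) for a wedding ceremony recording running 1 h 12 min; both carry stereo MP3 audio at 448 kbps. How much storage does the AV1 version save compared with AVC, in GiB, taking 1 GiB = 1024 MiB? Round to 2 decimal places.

13.98 GiB

1 h 12 min = 72 min = 4320 s
Audio: 448 kbps = 0.448 Mbps.
AVC: 51.048 Mbps × 4320 s = 220527.4 Mb = 25.673 GiB.
AV1: 23.248 Mbps × 4320 s = 100431.4 Mb = 11.692 GiB.
Saving: 25.673 − 11.692 = 13.981 GiB.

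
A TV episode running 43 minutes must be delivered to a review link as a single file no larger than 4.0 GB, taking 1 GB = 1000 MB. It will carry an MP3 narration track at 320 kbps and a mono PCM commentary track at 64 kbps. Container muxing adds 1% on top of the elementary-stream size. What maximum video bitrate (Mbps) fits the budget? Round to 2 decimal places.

Budget: 4.0 GB = 32000.0 Mb.
Stream payload after overhead: 32000.0 / 1.01 = 31683.2 Mb.
43 min = 2580 s
Total bitrate budget: 31683.2 Mb / 2580 s = 12.280 Mbps.
Audio total: 320 + 64 = 384 kbps = 0.384 Mbps.
Video: 12.280 − 0.384 = 11.896 Mbps.

11.90 Mbps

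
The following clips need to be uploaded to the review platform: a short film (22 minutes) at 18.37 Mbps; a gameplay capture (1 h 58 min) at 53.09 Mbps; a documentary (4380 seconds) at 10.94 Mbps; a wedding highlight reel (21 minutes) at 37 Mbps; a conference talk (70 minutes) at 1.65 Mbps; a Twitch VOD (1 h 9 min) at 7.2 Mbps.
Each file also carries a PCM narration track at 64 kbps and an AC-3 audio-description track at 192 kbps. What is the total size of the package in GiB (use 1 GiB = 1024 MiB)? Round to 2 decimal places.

Audio total: 64 + 192 = 256 kbps = 0.256 Mbps.
short film: 18.626 Mbps × 1320 s = 24586.3 Mb
gameplay capture: 53.346 Mbps × 7080 s = 377689.7 Mb
documentary: 11.196 Mbps × 4380 s = 49038.5 Mb
wedding highlight reel: 37.256 Mbps × 1260 s = 46942.6 Mb
conference talk: 1.906 Mbps × 4200 s = 8005.2 Mb
Twitch VOD: 7.456 Mbps × 4140 s = 30867.8 Mb
Total: 537130.1 Mb = 67141.3 MB.
= 62.53 GiB.

62.53 GiB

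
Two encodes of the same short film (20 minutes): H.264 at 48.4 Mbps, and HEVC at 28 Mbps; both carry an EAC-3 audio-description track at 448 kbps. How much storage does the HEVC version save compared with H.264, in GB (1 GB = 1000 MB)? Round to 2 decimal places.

20 min = 1200 s
Audio: 448 kbps = 0.448 Mbps.
H.264: 48.848 Mbps × 1200 s = 58617.6 Mb = 7.327 GB.
HEVC: 28.448 Mbps × 1200 s = 34137.6 Mb = 4.267 GB.
Saving: 7.327 − 4.267 = 3.060 GB.

3.06 GB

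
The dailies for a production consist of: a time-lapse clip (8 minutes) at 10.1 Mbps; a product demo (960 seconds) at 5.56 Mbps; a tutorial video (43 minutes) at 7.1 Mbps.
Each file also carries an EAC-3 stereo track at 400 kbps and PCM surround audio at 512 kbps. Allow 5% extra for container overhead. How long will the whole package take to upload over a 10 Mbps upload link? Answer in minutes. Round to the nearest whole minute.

56 minutes

Audio total: 400 + 512 = 912 kbps = 0.912 Mbps.
time-lapse clip: 11.012 Mbps × 480 s × 1.05 = 5550.0 Mb
product demo: 6.472 Mbps × 960 s × 1.05 = 6523.8 Mb
tutorial video: 8.012 Mbps × 2580 s × 1.05 = 21704.5 Mb
Total: 33778.3 Mb = 4222.3 MB.
At 10 Mbps: 33778.3 / 10 = 3378 s ≈ 56.3 minutes.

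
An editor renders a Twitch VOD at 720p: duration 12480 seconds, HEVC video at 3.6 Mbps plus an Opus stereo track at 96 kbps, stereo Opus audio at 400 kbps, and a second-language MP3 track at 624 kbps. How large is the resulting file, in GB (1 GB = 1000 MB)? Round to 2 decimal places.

7.36 GB

Audio total: 96 + 400 + 624 = 1120 kbps = 1.120 Mbps.
Total bitrate: 3.6 + 1.120 = 4.720 Mbps.
Stream data: 4.720 Mbps × 12480 s = 58905.6 Mb.
58,906 Mb ÷ 8 = 7,363 MB → 7.363 GB.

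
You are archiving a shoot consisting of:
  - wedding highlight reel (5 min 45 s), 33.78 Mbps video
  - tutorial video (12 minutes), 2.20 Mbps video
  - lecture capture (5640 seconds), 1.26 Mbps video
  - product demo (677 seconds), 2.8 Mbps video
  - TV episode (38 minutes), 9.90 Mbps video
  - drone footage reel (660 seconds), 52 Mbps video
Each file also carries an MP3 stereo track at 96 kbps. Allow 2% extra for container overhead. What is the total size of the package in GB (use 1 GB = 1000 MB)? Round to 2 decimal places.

Audio: 96 kbps = 0.096 Mbps.
wedding highlight reel: 33.876 Mbps × 345 s × 1.02 = 11921.0 Mb
tutorial video: 2.296 Mbps × 720 s × 1.02 = 1686.2 Mb
lecture capture: 1.356 Mbps × 5640 s × 1.02 = 7800.8 Mb
product demo: 2.896 Mbps × 677 s × 1.02 = 1999.8 Mb
TV episode: 9.996 Mbps × 2280 s × 1.02 = 23246.7 Mb
drone footage reel: 52.096 Mbps × 660 s × 1.02 = 35071.0 Mb
Total: 81725.5 Mb = 10215.7 MB.
= 10.22 GB.

10.22 GB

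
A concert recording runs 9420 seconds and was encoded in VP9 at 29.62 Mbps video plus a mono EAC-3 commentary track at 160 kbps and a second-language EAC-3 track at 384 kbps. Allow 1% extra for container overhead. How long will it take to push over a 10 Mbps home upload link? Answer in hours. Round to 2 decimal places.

Audio total: 160 + 384 = 544 kbps = 0.544 Mbps.
Total bitrate: 30.164 Mbps.
File: 30.164 Mbps × 9420 s = 284144.9 Mb.
With 1% container overhead: ×1.01. → 286986.3 Mb.
At 10 Mbps: 286986.3 / 10 = 28698.6 s ≈ 7.97 hours.

7.97 hours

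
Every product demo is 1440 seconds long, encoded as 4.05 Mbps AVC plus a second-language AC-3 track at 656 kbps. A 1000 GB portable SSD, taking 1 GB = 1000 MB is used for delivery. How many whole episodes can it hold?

Audio: 656 kbps = 0.656 Mbps.
Total bitrate: 4.706 Mbps.
Per item: 4.706 Mbps × 1440 s = 6,777 Mb = 847.1 MB.
Capacity: 1000 GB = 8,000,000 Mb; 1180.53 items → 1180 complete.

1180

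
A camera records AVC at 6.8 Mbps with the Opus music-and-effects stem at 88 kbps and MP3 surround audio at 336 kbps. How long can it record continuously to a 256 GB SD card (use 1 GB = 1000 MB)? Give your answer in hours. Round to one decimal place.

78.7 hours

Audio total: 88 + 336 = 424 kbps = 0.424 Mbps.
Total bitrate: 6.8 + 0.424 = 7.224 Mbps.
Capacity: 256 GB = 2,048,000 Mb.
Recording time: 2,048,000 / 7.224 = 283,499 s ≈ 78.7 hours.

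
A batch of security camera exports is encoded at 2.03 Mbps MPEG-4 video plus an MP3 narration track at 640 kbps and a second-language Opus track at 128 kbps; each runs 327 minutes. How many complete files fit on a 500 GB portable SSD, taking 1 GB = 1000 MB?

327 min = 19620 s
Audio total: 640 + 128 = 768 kbps = 0.768 Mbps.
Total bitrate: 2.798 Mbps.
Per item: 2.798 Mbps × 19620 s = 54,897 Mb = 6,862 MB.
Capacity: 500 GB = 4,000,000 Mb; 72.86 items → 72 complete.

72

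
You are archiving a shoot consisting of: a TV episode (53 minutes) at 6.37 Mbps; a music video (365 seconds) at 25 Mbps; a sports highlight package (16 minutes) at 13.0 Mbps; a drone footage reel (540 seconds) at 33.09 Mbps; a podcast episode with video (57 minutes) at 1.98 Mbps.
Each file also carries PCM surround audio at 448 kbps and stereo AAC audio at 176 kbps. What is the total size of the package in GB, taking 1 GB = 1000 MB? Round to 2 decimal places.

Audio total: 448 + 176 = 624 kbps = 0.624 Mbps.
TV episode: 6.994 Mbps × 3180 s = 22240.9 Mb
music video: 25.624 Mbps × 365 s = 9352.8 Mb
sports highlight package: 13.624 Mbps × 960 s = 13079.0 Mb
drone footage reel: 33.714 Mbps × 540 s = 18205.6 Mb
podcast episode with video: 2.604 Mbps × 3420 s = 8905.7 Mb
Total: 71784.0 Mb = 8973.0 MB.
= 8.973 GB.

8.97 GB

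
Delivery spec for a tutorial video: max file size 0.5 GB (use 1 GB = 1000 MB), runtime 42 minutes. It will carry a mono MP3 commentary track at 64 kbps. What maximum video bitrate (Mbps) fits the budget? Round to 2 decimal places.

1.52 Mbps

Budget: 0.5 GB = 4000.0 Mb.
42 min = 2520 s
Total bitrate budget: 4000.0 Mb / 2520 s = 1.587 Mbps.
Audio: 64 kbps = 0.064 Mbps.
Video: 1.587 − 0.064 = 1.523 Mbps.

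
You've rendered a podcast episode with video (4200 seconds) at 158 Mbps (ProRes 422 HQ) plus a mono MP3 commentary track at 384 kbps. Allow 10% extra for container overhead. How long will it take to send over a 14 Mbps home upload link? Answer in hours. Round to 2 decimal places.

14.52 hours

Audio: 384 kbps = 0.384 Mbps.
Total bitrate: 158.384 Mbps.
File: 158.384 Mbps × 4200 s = 665212.8 Mb.
With 10% container overhead: ×1.10. → 731734.1 Mb.
At 14 Mbps: 731734.1 / 14 = 52266.7 s ≈ 14.5 hours.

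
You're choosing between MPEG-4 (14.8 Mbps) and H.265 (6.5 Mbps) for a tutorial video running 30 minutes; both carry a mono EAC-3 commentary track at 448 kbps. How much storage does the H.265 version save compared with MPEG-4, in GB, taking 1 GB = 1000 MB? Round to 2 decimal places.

1.87 GB

30 min = 1800 s
Audio: 448 kbps = 0.448 Mbps.
MPEG-4: 15.248 Mbps × 1800 s = 27446.4 Mb = 3.431 GB.
H.265: 6.948 Mbps × 1800 s = 12506.4 Mb = 1.563 GB.
Saving: 3.431 − 1.563 = 1.867 GB.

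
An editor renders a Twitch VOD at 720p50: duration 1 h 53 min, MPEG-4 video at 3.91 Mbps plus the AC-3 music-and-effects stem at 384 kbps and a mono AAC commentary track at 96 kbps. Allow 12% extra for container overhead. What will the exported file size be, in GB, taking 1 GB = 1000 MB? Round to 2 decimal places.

4.17 GB

1 h 53 min = 113 min = 6780 s
Audio total: 384 + 96 = 480 kbps = 0.480 Mbps.
Total bitrate: 3.91 + 0.480 = 4.390 Mbps.
Stream data: 4.390 Mbps × 6780 s = 29764.2 Mb.
With 12% container overhead: ×1.12.
33,336 Mb ÷ 8 = 4,167 MB → 4.167 GB.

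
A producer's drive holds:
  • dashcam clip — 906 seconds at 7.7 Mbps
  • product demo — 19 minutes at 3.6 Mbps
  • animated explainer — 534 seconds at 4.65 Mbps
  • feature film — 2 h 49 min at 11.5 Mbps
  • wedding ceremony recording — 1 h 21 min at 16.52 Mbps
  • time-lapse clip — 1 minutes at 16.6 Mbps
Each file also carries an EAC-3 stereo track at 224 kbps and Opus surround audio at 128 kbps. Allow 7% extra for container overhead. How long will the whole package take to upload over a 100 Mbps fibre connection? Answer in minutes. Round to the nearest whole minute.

39 minutes

Audio total: 224 + 128 = 352 kbps = 0.352 Mbps.
dashcam clip: 8.052 Mbps × 906 s × 1.07 = 7805.8 Mb
product demo: 3.952 Mbps × 1140 s × 1.07 = 4820.6 Mb
animated explainer: 5.002 Mbps × 534 s × 1.07 = 2858.0 Mb
feature film: 11.852 Mbps × 10140 s × 1.07 = 128591.8 Mb
wedding ceremony recording: 16.872 Mbps × 4860 s × 1.07 = 87737.8 Mb
time-lapse clip: 16.952 Mbps × 60 s × 1.07 = 1088.3 Mb
Total: 232902.4 Mb = 29112.8 MB.
At 100 Mbps: 232902.4 / 100 = 2329 s ≈ 38.8 minutes.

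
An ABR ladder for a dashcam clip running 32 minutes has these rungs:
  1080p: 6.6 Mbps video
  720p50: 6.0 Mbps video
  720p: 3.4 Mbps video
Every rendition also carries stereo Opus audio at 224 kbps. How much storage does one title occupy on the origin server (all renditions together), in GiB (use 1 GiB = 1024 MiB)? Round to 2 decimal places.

3.73 GiB

32 min = 1920 s
Audio: 224 kbps = 0.224 Mbps.
Sum of rendition bitrates: (6.6+0.224) + (6.0+0.224) + (3.4+0.224) = 16.672 Mbps.
× 1920 s = 32,010 Mb = 4,001 MB = 3.726 GiB.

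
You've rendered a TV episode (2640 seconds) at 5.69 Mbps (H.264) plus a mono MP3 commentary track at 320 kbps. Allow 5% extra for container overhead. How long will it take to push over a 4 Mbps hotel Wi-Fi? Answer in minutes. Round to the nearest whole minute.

69 minutes

Audio: 320 kbps = 0.320 Mbps.
Total bitrate: 6.010 Mbps.
File: 6.010 Mbps × 2640 s = 15866.4 Mb.
With 5% container overhead: ×1.05. → 16659.7 Mb.
At 4 Mbps: 16659.7 / 4 = 4164.9 s ≈ 69.4 minutes.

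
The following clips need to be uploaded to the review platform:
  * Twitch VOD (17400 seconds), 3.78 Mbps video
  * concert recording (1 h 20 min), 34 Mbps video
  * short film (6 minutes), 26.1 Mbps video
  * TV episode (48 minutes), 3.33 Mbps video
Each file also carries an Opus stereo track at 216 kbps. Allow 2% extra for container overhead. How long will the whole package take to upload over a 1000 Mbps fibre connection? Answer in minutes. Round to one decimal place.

4.3 minutes

Audio: 216 kbps = 0.216 Mbps.
Twitch VOD: 3.996 Mbps × 17400 s × 1.02 = 70921.0 Mb
concert recording: 34.216 Mbps × 4800 s × 1.02 = 167521.5 Mb
short film: 26.316 Mbps × 360 s × 1.02 = 9663.2 Mb
TV episode: 3.546 Mbps × 2880 s × 1.02 = 10416.7 Mb
Total: 258522.5 Mb = 32315.3 MB.
At 1000 Mbps: 258522.5 / 1000 = 259 s ≈ 4.31 minutes.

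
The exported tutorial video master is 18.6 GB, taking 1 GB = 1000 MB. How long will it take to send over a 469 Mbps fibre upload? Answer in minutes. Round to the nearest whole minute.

File: 18.6 GB = 148800.0 Mb.
At 469 Mbps: 148800.0 / 469 = 317.3 s ≈ 5.29 minutes.

5 minutes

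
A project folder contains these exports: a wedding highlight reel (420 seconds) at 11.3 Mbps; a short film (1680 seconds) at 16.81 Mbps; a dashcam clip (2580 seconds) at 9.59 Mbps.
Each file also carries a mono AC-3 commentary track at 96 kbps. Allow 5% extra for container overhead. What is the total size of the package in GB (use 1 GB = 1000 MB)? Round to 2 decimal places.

Audio: 96 kbps = 0.096 Mbps.
wedding highlight reel: 11.396 Mbps × 420 s × 1.05 = 5025.6 Mb
short film: 16.906 Mbps × 1680 s × 1.05 = 29822.2 Mb
dashcam clip: 9.686 Mbps × 2580 s × 1.05 = 26239.4 Mb
Total: 61087.2 Mb = 7635.9 MB.
= 7.636 GB.

7.64 GB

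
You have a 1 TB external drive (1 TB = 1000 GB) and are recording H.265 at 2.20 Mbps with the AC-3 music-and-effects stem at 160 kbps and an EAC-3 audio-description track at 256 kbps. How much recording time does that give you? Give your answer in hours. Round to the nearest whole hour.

849 hours

Audio total: 160 + 256 = 416 kbps = 0.416 Mbps.
Total bitrate: 2.20 + 0.416 = 2.616 Mbps.
Capacity: 1 TB = 8,000,000 Mb.
Recording time: 8,000,000 / 2.616 = 3,058,104 s ≈ 849 hours.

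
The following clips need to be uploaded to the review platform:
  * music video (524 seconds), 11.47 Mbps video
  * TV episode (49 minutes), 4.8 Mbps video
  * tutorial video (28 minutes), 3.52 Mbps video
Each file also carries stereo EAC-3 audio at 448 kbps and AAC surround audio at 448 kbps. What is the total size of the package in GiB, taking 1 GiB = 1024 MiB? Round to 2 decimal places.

Audio total: 448 + 448 = 896 kbps = 0.896 Mbps.
music video: 12.366 Mbps × 524 s = 6479.8 Mb
TV episode: 5.696 Mbps × 2940 s = 16746.2 Mb
tutorial video: 4.416 Mbps × 1680 s = 7418.9 Mb
Total: 30644.9 Mb = 3830.6 MB.
= 3.568 GiB.

3.57 GiB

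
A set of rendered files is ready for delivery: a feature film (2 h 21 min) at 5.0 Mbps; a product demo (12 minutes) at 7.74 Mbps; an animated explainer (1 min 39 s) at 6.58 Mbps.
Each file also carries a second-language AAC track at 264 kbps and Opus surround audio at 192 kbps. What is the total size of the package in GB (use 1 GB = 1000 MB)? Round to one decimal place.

6.6 GB

Audio total: 264 + 192 = 456 kbps = 0.456 Mbps.
feature film: 5.456 Mbps × 8460 s = 46157.8 Mb
product demo: 8.196 Mbps × 720 s = 5901.1 Mb
animated explainer: 7.036 Mbps × 99 s = 696.6 Mb
Total: 52755.4 Mb = 6594.4 MB.
= 6.594 GB.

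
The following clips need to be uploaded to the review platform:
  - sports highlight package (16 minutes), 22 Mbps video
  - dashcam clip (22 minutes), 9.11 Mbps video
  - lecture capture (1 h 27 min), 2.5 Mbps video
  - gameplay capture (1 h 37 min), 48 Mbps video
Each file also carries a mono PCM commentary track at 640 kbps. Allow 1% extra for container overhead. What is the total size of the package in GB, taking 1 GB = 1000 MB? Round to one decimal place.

42.2 GB

Audio: 640 kbps = 0.640 Mbps.
sports highlight package: 22.640 Mbps × 960 s × 1.01 = 21951.7 Mb
dashcam clip: 9.750 Mbps × 1320 s × 1.01 = 12998.7 Mb
lecture capture: 3.140 Mbps × 5220 s × 1.01 = 16554.7 Mb
gameplay capture: 48.640 Mbps × 5820 s × 1.01 = 285915.6 Mb
Total: 337420.8 Mb = 42177.6 MB.
= 42.18 GB.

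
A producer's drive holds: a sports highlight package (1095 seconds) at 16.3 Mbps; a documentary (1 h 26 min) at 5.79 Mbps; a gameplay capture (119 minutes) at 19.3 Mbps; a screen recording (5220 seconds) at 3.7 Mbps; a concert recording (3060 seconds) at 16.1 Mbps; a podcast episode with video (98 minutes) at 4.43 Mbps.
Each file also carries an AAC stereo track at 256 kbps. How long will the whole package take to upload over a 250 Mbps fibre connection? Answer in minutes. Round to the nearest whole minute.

19 minutes

Audio: 256 kbps = 0.256 Mbps.
sports highlight package: 16.556 Mbps × 1095 s = 18128.8 Mb
documentary: 6.046 Mbps × 5160 s = 31197.4 Mb
gameplay capture: 19.556 Mbps × 7140 s = 139629.8 Mb
screen recording: 3.956 Mbps × 5220 s = 20650.3 Mb
concert recording: 16.356 Mbps × 3060 s = 50049.4 Mb
podcast episode with video: 4.686 Mbps × 5880 s = 27553.7 Mb
Total: 287209.4 Mb = 35901.2 MB.
At 250 Mbps: 287209.4 / 250 = 1149 s ≈ 19.1 minutes.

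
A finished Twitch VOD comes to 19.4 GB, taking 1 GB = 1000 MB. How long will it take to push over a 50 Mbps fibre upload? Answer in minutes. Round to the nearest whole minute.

52 minutes

File: 19.4 GB = 155200.0 Mb.
At 50 Mbps: 155200.0 / 50 = 3104.0 s ≈ 51.7 minutes.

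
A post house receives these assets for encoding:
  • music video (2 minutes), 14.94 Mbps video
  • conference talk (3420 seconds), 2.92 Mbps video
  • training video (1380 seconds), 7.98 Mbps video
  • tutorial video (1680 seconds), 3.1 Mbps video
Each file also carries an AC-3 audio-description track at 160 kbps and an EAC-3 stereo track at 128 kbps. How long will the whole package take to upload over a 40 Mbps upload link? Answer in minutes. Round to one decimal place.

Audio total: 160 + 128 = 288 kbps = 0.288 Mbps.
music video: 15.228 Mbps × 120 s = 1827.4 Mb
conference talk: 3.208 Mbps × 3420 s = 10971.4 Mb
training video: 8.268 Mbps × 1380 s = 11409.8 Mb
tutorial video: 3.388 Mbps × 1680 s = 5691.8 Mb
Total: 29900.4 Mb = 3737.6 MB.
At 40 Mbps: 29900.4 / 40 = 748 s ≈ 12.5 minutes.

12.5 minutes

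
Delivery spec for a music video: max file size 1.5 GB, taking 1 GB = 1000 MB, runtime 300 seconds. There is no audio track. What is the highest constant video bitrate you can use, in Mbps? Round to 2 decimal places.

Budget: 1.5 GB = 12000.0 Mb.
Total bitrate budget: 12000.0 Mb / 300 s = 40.000 Mbps.

40.00 Mbps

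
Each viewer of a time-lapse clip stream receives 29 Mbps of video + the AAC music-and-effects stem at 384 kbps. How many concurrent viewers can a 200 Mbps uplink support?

6

Audio: 384 kbps = 0.384 Mbps.
Per-viewer media rate: 29.384 Mbps.
200 Mbps = 200.0 Mbps; 200.0 / 29.384 = 6.81 → 6 viewers.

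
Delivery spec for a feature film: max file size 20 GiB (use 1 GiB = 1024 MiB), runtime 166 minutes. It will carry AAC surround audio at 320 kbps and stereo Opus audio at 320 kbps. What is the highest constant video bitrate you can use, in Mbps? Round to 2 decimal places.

Budget: 20 GiB = 171798.7 Mb.
166 min = 9960 s
Total bitrate budget: 171798.7 Mb / 9960 s = 17.249 Mbps.
Audio total: 320 + 320 = 640 kbps = 0.640 Mbps.
Video: 17.249 − 0.640 = 16.609 Mbps.

16.61 Mbps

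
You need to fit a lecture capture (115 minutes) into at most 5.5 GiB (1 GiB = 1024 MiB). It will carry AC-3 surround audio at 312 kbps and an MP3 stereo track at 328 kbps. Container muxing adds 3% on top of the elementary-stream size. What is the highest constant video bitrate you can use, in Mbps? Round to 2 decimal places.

6.01 Mbps

Budget: 5.5 GiB = 47244.6 Mb.
Stream payload after overhead: 47244.6 / 1.03 = 45868.6 Mb.
115 min = 6900 s
Total bitrate budget: 45868.6 Mb / 6900 s = 6.648 Mbps.
Audio total: 312 + 328 = 640 kbps = 0.640 Mbps.
Video: 6.648 − 0.640 = 6.008 Mbps.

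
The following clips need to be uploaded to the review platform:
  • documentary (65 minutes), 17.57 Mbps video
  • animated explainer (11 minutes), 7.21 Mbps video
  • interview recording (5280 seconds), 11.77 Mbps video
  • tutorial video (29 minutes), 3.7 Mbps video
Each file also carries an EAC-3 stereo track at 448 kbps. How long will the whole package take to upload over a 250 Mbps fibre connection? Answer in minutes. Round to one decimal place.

9.8 minutes

Audio: 448 kbps = 0.448 Mbps.
documentary: 18.018 Mbps × 3900 s = 70270.2 Mb
animated explainer: 7.658 Mbps × 660 s = 5054.3 Mb
interview recording: 12.218 Mbps × 5280 s = 64511.0 Mb
tutorial video: 4.148 Mbps × 1740 s = 7217.5 Mb
Total: 147053.0 Mb = 18381.6 MB.
At 250 Mbps: 147053.0 / 250 = 588 s ≈ 9.8 minutes.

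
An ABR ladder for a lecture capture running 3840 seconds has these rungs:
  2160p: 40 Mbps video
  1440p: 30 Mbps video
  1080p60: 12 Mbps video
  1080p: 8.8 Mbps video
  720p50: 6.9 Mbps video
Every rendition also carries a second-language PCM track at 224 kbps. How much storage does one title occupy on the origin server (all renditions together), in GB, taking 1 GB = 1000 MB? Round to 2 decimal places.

47.43 GB

Audio: 224 kbps = 0.224 Mbps.
Sum of rendition bitrates: (40+0.224) + (30+0.224) + (12+0.224) + (8.8+0.224) + (6.9+0.224) = 98.820 Mbps.
× 3840 s = 379,469 Mb = 47,434 MB = 47.43 GB.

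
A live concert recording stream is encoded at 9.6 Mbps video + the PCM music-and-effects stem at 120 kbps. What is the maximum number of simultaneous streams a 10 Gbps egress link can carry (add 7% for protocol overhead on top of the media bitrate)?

961

Audio: 120 kbps = 0.120 Mbps.
Per-viewer media rate: 9.720 Mbps.
On the wire with 7% overhead: 10.400 Mbps.
10 Gbps = 10,000 Mbps; 10,000 / 10.400 = 961.50 → 961 viewers.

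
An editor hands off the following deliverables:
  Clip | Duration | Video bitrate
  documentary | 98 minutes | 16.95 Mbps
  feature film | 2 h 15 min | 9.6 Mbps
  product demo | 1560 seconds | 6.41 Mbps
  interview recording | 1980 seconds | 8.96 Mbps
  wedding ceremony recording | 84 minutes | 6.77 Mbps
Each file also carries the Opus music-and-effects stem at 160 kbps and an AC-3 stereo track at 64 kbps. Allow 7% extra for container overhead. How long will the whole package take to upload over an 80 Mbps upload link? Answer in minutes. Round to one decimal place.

54.5 minutes

Audio total: 160 + 64 = 224 kbps = 0.224 Mbps.
documentary: 17.174 Mbps × 5880 s × 1.07 = 108051.9 Mb
feature film: 9.824 Mbps × 8100 s × 1.07 = 85144.6 Mb
product demo: 6.634 Mbps × 1560 s × 1.07 = 11073.5 Mb
interview recording: 9.184 Mbps × 1980 s × 1.07 = 19457.2 Mb
wedding ceremony recording: 6.994 Mbps × 5040 s × 1.07 = 37717.2 Mb
Total: 261444.5 Mb = 32680.6 MB.
At 80 Mbps: 261444.5 / 80 = 3268 s ≈ 54.5 minutes.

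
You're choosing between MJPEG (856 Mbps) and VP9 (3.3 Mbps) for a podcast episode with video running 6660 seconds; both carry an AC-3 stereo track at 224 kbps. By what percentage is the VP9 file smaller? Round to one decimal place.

Audio: 224 kbps = 0.224 Mbps.
MJPEG: 856.224 Mbps × 6660 s = 5702451.8 Mb = 712.806 GB.
VP9: 3.524 Mbps × 6660 s = 23469.8 Mb = 2.934 GB.
Reduction: (1 − 2.934/712.806) × 100 = 99.59%.

99.6%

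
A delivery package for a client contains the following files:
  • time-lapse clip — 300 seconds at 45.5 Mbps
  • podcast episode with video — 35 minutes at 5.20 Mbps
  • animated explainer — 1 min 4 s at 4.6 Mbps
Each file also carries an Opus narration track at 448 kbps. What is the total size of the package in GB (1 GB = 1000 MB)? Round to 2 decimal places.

Audio: 448 kbps = 0.448 Mbps.
time-lapse clip: 45.948 Mbps × 300 s = 13784.4 Mb
podcast episode with video: 5.648 Mbps × 2100 s = 11860.8 Mb
animated explainer: 5.048 Mbps × 64 s = 323.1 Mb
Total: 25968.3 Mb = 3246.0 MB.
= 3.246 GB.

3.25 GB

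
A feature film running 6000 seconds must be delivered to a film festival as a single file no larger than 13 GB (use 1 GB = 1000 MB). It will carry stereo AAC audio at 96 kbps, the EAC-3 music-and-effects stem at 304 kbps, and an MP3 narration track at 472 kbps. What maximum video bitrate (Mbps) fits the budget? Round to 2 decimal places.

Budget: 13 GB = 104000.0 Mb.
Total bitrate budget: 104000.0 Mb / 6000 s = 17.333 Mbps.
Audio total: 96 + 304 + 472 = 872 kbps = 0.872 Mbps.
Video: 17.333 − 0.872 = 16.461 Mbps.

16.46 Mbps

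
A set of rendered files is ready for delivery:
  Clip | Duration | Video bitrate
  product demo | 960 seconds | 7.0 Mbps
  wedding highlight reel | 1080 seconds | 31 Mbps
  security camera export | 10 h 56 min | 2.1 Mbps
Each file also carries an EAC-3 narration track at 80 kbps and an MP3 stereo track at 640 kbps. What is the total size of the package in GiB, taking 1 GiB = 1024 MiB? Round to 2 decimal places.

Audio total: 80 + 640 = 720 kbps = 0.720 Mbps.
product demo: 7.720 Mbps × 960 s = 7411.2 Mb
wedding highlight reel: 31.720 Mbps × 1080 s = 34257.6 Mb
security camera export: 2.820 Mbps × 39360 s = 110995.2 Mb
Total: 152664.0 Mb = 19083.0 MB.
= 17.77 GiB.

17.77 GiB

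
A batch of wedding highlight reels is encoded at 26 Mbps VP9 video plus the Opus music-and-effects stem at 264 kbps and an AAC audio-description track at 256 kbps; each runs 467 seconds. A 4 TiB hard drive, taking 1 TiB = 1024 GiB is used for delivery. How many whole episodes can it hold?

2840

Audio total: 264 + 256 = 520 kbps = 0.520 Mbps.
Total bitrate: 26.520 Mbps.
Per item: 26.520 Mbps × 467 s = 12,385 Mb = 1,548 MB.
Capacity: 4 TiB = 35,184,372 Mb; 2840.92 items → 2840 complete.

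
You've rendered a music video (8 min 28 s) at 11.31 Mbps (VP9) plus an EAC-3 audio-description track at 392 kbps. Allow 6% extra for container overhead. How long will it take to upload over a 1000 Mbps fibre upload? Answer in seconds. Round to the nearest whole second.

6 seconds

8 min 28 s = 508 s
Audio: 392 kbps = 0.392 Mbps.
Total bitrate: 11.702 Mbps.
File: 11.702 Mbps × 508 s = 5944.6 Mb.
With 6% container overhead: ×1.06. → 6301.3 Mb.
At 1000 Mbps: 6301.3 / 1000 = 6.3 s ≈ 6.3 seconds.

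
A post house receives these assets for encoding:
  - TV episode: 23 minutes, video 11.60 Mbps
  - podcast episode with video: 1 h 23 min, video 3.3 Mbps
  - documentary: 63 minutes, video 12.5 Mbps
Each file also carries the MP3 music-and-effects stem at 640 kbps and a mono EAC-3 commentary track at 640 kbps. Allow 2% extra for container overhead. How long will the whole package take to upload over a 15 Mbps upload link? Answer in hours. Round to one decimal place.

1.8 hours

Audio total: 640 + 640 = 1280 kbps = 1.280 Mbps.
TV episode: 12.880 Mbps × 1380 s × 1.02 = 18129.9 Mb
podcast episode with video: 4.580 Mbps × 4980 s × 1.02 = 23264.6 Mb
documentary: 13.780 Mbps × 3780 s × 1.02 = 53130.2 Mb
Total: 94524.6 Mb = 11815.6 MB.
At 15 Mbps: 94524.6 / 15 = 6302 s ≈ 1.75 hours.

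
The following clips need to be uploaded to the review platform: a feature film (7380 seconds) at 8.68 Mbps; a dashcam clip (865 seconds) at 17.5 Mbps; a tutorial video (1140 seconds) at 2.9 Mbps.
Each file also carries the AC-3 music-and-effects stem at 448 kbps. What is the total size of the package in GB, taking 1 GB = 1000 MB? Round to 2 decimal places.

Audio: 448 kbps = 0.448 Mbps.
feature film: 9.128 Mbps × 7380 s = 67364.6 Mb
dashcam clip: 17.948 Mbps × 865 s = 15525.0 Mb
tutorial video: 3.348 Mbps × 1140 s = 3816.7 Mb
Total: 86706.4 Mb = 10838.3 MB.
= 10.84 GB.

10.84 GB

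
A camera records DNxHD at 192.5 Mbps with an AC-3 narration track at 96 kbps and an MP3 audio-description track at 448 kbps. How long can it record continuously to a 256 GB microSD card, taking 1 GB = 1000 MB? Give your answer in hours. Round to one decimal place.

Audio total: 96 + 448 = 544 kbps = 0.544 Mbps.
Total bitrate: 192.5 + 0.544 = 193.044 Mbps.
Capacity: 256 GB = 2,048,000 Mb.
Recording time: 2,048,000 / 193.044 = 10,609 s ≈ 2.95 hours.

2.9 hours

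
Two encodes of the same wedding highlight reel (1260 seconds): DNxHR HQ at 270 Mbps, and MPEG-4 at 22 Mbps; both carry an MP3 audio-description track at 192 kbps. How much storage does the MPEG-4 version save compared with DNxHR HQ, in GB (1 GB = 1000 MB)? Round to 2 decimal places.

Audio: 192 kbps = 0.192 Mbps.
DNxHR HQ: 270.192 Mbps × 1260 s = 340441.9 Mb = 42.555 GB.
MPEG-4: 22.192 Mbps × 1260 s = 27961.9 Mb = 3.495 GB.
Saving: 42.555 − 3.495 = 39.060 GB.

39.06 GB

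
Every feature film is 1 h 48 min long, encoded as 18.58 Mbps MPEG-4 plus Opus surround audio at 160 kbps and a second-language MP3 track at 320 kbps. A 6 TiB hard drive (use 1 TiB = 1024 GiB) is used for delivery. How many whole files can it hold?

1 h 48 min = 108 min = 6480 s
Audio total: 160 + 320 = 480 kbps = 0.480 Mbps.
Total bitrate: 19.060 Mbps.
Per item: 19.060 Mbps × 6480 s = 123,509 Mb = 15,439 MB.
Capacity: 6 TiB = 52,776,558 Mb; 427.31 items → 427 complete.

427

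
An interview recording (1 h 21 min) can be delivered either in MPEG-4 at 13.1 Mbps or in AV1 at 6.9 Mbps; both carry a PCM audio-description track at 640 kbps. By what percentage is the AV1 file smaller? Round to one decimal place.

1 h 21 min = 81 min = 4860 s
Audio: 640 kbps = 0.640 Mbps.
MPEG-4: 13.740 Mbps × 4860 s = 66776.4 Mb = 8.347 GB.
AV1: 7.540 Mbps × 4860 s = 36644.4 Mb = 4.581 GB.
Reduction: (1 − 4.581/8.347) × 100 = 45.12%.

45.1%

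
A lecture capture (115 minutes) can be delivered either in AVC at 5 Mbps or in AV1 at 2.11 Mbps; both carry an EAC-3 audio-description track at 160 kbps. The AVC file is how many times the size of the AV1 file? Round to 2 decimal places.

2.27

115 min = 6900 s
Audio: 160 kbps = 0.160 Mbps.
AVC: 5.160 Mbps × 6900 s = 35604.0 Mb = 4.145 GiB.
AV1: 2.270 Mbps × 6900 s = 15663.0 Mb = 1.823 GiB.
Ratio: 4.145 / 1.823 = 2.273.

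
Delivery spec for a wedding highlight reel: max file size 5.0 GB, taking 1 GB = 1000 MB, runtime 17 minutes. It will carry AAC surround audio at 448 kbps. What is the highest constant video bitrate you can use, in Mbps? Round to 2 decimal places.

Budget: 5.0 GB = 40000.0 Mb.
17 min = 1020 s
Total bitrate budget: 40000.0 Mb / 1020 s = 39.216 Mbps.
Audio: 448 kbps = 0.448 Mbps.
Video: 39.216 − 0.448 = 38.768 Mbps.

38.77 Mbps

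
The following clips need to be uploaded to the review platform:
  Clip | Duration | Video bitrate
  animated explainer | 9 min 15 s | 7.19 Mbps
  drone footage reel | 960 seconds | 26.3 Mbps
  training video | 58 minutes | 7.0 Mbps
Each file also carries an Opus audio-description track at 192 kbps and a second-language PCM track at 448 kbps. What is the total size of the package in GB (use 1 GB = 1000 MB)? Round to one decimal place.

7.1 GB

Audio total: 192 + 448 = 640 kbps = 0.640 Mbps.
animated explainer: 7.830 Mbps × 555 s = 4345.6 Mb
drone footage reel: 26.940 Mbps × 960 s = 25862.4 Mb
training video: 7.640 Mbps × 3480 s = 26587.2 Mb
Total: 56795.2 Mb = 7099.4 MB.
= 7.099 GB.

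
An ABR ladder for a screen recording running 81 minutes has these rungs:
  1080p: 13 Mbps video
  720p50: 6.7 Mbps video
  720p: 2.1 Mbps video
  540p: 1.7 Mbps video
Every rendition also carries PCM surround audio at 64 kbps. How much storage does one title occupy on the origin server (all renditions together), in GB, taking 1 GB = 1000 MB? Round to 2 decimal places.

81 min = 4860 s
Audio: 64 kbps = 0.064 Mbps.
Sum of rendition bitrates: (13+0.064) + (6.7+0.064) + (2.1+0.064) + (1.7+0.064) = 23.756 Mbps.
× 4860 s = 115,454 Mb = 14,432 MB = 14.43 GB.

14.43 GB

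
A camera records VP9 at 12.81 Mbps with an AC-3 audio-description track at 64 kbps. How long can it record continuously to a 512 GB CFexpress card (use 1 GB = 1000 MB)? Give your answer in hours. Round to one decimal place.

88.4 hours

Audio: 64 kbps = 0.064 Mbps.
Total bitrate: 12.81 + 0.064 = 12.874 Mbps.
Capacity: 512 GB = 4,096,000 Mb.
Recording time: 4,096,000 / 12.874 = 318,161 s ≈ 88.4 hours.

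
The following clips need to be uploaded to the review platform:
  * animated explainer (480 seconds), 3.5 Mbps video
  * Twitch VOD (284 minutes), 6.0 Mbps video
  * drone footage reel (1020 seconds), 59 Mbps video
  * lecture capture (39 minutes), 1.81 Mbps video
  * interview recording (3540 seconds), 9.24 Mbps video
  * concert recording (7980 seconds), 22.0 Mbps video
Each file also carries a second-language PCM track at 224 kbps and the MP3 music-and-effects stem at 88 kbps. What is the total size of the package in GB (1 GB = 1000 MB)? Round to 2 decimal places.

48.34 GB

Audio total: 224 + 88 = 312 kbps = 0.312 Mbps.
animated explainer: 3.812 Mbps × 480 s = 1829.8 Mb
Twitch VOD: 6.312 Mbps × 17040 s = 107556.5 Mb
drone footage reel: 59.312 Mbps × 1020 s = 60498.2 Mb
lecture capture: 2.122 Mbps × 2340 s = 4965.5 Mb
interview recording: 9.552 Mbps × 3540 s = 33814.1 Mb
concert recording: 22.312 Mbps × 7980 s = 178049.8 Mb
Total: 386713.8 Mb = 48339.2 MB.
= 48.34 GB.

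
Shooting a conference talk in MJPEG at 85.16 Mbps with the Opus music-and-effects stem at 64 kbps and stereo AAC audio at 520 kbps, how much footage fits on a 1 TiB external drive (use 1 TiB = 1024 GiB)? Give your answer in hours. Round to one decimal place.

Audio total: 64 + 520 = 584 kbps = 0.584 Mbps.
Total bitrate: 85.16 + 0.584 = 85.744 Mbps.
Capacity: 1 TiB = 8,796,093 Mb.
Recording time: 8,796,093 / 85.744 = 102,586 s ≈ 28.5 hours.

28.5 hours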